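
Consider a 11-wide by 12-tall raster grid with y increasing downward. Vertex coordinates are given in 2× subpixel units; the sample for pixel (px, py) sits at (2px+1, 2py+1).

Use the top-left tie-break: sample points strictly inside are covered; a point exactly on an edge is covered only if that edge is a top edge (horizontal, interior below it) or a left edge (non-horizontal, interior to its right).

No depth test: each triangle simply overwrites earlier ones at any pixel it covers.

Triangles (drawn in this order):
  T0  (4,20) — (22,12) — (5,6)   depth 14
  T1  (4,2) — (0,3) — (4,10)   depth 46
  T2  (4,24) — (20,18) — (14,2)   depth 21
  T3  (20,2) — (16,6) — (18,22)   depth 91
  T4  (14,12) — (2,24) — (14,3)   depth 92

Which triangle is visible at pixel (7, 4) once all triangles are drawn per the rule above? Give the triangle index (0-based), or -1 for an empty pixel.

T0:
  2·area = 244  (B↔C swapped to make it positive)
  edge (4, 20)→(5, 6): d=(1,-14) top-left  bias=+0
  edge (5, 6)→(22, 12): d=(17,6) right/bottom  bias=-1
  edge (22, 12)→(4, 20): d=(-18,8) right/bottom  bias=-1
    (2,3)@(5, 7): e=[1,17,226] → █
    (3,3)@(7, 7): e=[29,5,210] → █
    (4,3)@(9, 7): e=[57,-7,194] → ·
    (2,4)@(5, 9): e=[3,51,190] → █
    (4,4)@(9, 9): e=[59,27,158] → █
    (5,4)@(11, 9): e=[87,15,142] → █
    (6,4)@(13, 9): e=[115,3,126] → █
    (7,4)@(15, 9): e=[143,-9,110] → ·
    (2,5)@(5, 11): e=[5,85,154] → █
    (7,5)@(15, 11): e=[145,25,74] → █
    (8,5)@(17, 11): e=[173,13,58] → █
    (9,5)@(19, 11): e=[201,1,42] → █
  covered (33 px):
    · · · · · · · · · · ·
    · · · · · · · · · · ·
    · · · · · · · · · · ·
    · · █ █ · · · · · · ·
    · · █ █ █ █ █ · · · ·
    · · █ █ █ █ █ █ █ █ ·
    · · █ █ █ █ █ █ █ █ ·
    · · █ █ █ █ █ █ · · ·
    · · █ █ █ · · · · · ·
    · · █ · · · · · · · ·
    · · · · · · · · · · ·
    · · · · · · · · · · ·
T1:
  2·area = 32  (B↔C swapped to make it positive)
  edge (4, 2)→(4, 10): d=(0,8) right/bottom  bias=-1
  edge (4, 10)→(0, 3): d=(-4,-7) top-left  bias=+0
  edge (0, 3)→(4, 2): d=(4,-1) top-left  bias=+0
    (0,1)@(1, 3): e=[24,7,1] → █
    (1,1)@(3, 3): e=[8,21,3] → █
    (2,1)@(5, 3): e=[-8,35,5] → ·
    (0,2)@(1, 5): e=[24,-1,9] → ·
    (1,2)@(3, 5): e=[8,13,11] → █
    (2,2)@(5, 5): e=[-8,27,13] → ·
    (1,3)@(3, 7): e=[8,5,19] → █
    (2,3)@(5, 7): e=[-8,19,21] → ·
    (1,4)@(3, 9): e=[8,-3,27] → ·
  covered (4 px):
    · · · · · · · · · · ·
    █ █ · · · · · · · · ·
    · █ · · · · · · · · ·
    · █ · · · · · · · · ·
    · · · · · · · · · · ·
    · · · · · · · · · · ·
    · · · · · · · · · · ·
    · · · · · · · · · · ·
    · · · · · · · · · · ·
    · · · · · · · · · · ·
    · · · · · · · · · · ·
    · · · · · · · · · · ·
T2:
  2·area = 292  (B↔C swapped to make it positive)
  edge (4, 24)→(14, 2): d=(10,-22) top-left  bias=+0
  edge (14, 2)→(20, 18): d=(6,16) right/bottom  bias=-1
  edge (20, 18)→(4, 24): d=(-16,6) right/bottom  bias=-1
    (6,2)@(13, 5): e=[8,34,250] → █
    (7,2)@(15, 5): e=[52,2,238] → █
    (8,2)@(17, 5): e=[96,-30,226] → ·
    (6,3)@(13, 7): e=[28,46,218] → █
    (8,3)@(17, 7): e=[116,-18,194] → ·
    (5,4)@(11, 9): e=[4,90,198] → █
    (8,4)@(17, 9): e=[136,-6,162] → ·
    (5,5)@(11, 11): e=[24,102,166] → █
    (8,5)@(17, 11): e=[156,6,130] → █
    (9,5)@(19, 11): e=[200,-26,118] → ·
    (4,6)@(9, 13): e=[0,146,146] → █  [on edge]
    (9,6)@(19, 13): e=[220,-14,86] → ·
  covered (37 px):
    · · · · · · · · · · ·
    · · · · · · · · · · ·
    · · · · · · █ █ · · ·
    · · · · · · █ █ · · ·
    · · · · · █ █ █ · · ·
    · · · · · █ █ █ █ · ·
    · · · · █ █ █ █ █ · ·
    · · · · █ █ █ █ █ · ·
    · · · · █ █ █ █ █ █ ·
    · · · █ █ █ █ █ █ · ·
    · · · █ █ █ · · · · ·
    · · █ · · · · · · · ·
T3:
  2·area = 72  (B↔C swapped to make it positive)
  edge (20, 2)→(18, 22): d=(-2,20) right/bottom  bias=-1
  edge (18, 22)→(16, 6): d=(-2,-16) top-left  bias=+0
  edge (16, 6)→(20, 2): d=(4,-4) top-left  bias=+0
    (10,0)@(21, 1): e=[-18,90,0] → ·  [on edge]
    (9,1)@(19, 3): e=[18,54,0] → █  [on edge]
    (10,1)@(21, 3): e=[-22,86,8] → ·
    (8,2)@(17, 5): e=[54,18,0] → █  [on edge]
    (10,2)@(21, 5): e=[-26,82,16] → ·
    (7,3)@(15, 7): e=[90,-18,0] → ·  [on edge]
    (8,3)@(17, 7): e=[50,14,8] → █
    (10,3)@(21, 7): e=[-30,78,24] → ·
    (6,4)@(13, 9): e=[126,-54,0] → ·  [on edge]
    (8,4)@(17, 9): e=[46,10,16] → █
    (10,4)@(21, 9): e=[-34,74,32] → ·
    (5,5)@(11, 11): e=[162,-90,0] → ·  [on edge]
    (4,6)@(9, 13): e=[198,-126,0] → ·  [on edge]
    (3,7)@(7, 15): e=[234,-162,0] → ·  [on edge]
    (2,8)@(5, 17): e=[270,-198,0] → ·  [on edge]
    (1,9)@(3, 19): e=[306,-234,0] → ·  [on edge]
    (0,10)@(1, 21): e=[342,-270,0] → ·  [on edge]
  covered (10 px):
    · · · · · · · · · · ·
    · · · · · · · · · █ ·
    · · · · · · · · █ █ ·
    · · · · · · · · █ █ ·
    · · · · · · · · █ █ ·
    · · · · · · · · █ █ ·
    · · · · · · · · █ · ·
    · · · · · · · · · · ·
    · · · · · · · · · · ·
    · · · · · · · · · · ·
    · · · · · · · · · · ·
    · · · · · · · · · · ·
T4:
  2·area = 108
  edge (14, 12)→(2, 24): d=(-12,12) right/bottom  bias=-1
  edge (2, 24)→(14, 3): d=(12,-21) top-left  bias=+0
  edge (14, 3)→(14, 12): d=(0,9) right/bottom  bias=-1
    (6,2)@(13, 5): e=[96,3,9] → █
    (7,2)@(15, 5): e=[72,45,-9] → ·
    (10,2)@(21, 5): e=[0,171,-63] → ·  [on edge]
    (6,3)@(13, 7): e=[72,27,9] → █
    (7,3)@(15, 7): e=[48,69,-9] → ·
    (9,3)@(19, 7): e=[0,153,-45] → ·  [on edge]
    (5,4)@(11, 9): e=[72,9,27] → █
    (7,4)@(15, 9): e=[24,93,-9] → ·
    (8,4)@(17, 9): e=[0,135,-27] → ·  [on edge]
    (5,5)@(11, 11): e=[48,33,27] → █
    (7,5)@(15, 11): e=[0,117,-9] → ·  [on edge]
    (4,6)@(9, 13): e=[48,15,45] → █
    (6,6)@(13, 13): e=[0,99,9] → ·  [on edge]
    (5,7)@(11, 15): e=[0,81,27] → ·  [on edge]
    (4,8)@(9, 17): e=[0,63,45] → ·  [on edge]
    (3,9)@(7, 19): e=[0,45,63] → ·  [on edge]
    (2,10)@(5, 21): e=[0,27,81] → ·  [on edge]
    (1,11)@(3, 23): e=[0,9,99] → ·  [on edge]
  covered (11 px):
    · · · · · · · · · · ·
    · · · · · · · · · · ·
    · · · · · · █ · · · ·
    · · · · · · █ · · · ·
    · · · · · █ █ · · · ·
    · · · · · █ █ · · · ·
    · · · · █ █ · · · · ·
    · · · · █ · · · · · ·
    · · · █ · · · · · · ·
    · · █ · · · · · · · ·
    · · · · · · · · · · ·
    · · · · · · · · · · ·

Z-buffer (winner per pixel, '.' = empty):
  . . . . . . . . . . .
  1 1 . . . . . . . 3 .
  . 1 . . . . 4 2 3 3 .
  . 1 0 0 . . 4 2 3 3 .
  . . 0 0 0 4 4 2 3 3 .
  . . 0 0 0 4 4 2 3 3 .
  . . 0 0 4 4 2 2 3 0 .
  . . 0 0 4 2 2 2 2 . .
  . . 0 4 2 2 2 2 2 2 .
  . . 4 2 2 2 2 2 2 . .
  . . . 2 2 2 . . . . .
  . . 2 . . . . . . . .

Final: 2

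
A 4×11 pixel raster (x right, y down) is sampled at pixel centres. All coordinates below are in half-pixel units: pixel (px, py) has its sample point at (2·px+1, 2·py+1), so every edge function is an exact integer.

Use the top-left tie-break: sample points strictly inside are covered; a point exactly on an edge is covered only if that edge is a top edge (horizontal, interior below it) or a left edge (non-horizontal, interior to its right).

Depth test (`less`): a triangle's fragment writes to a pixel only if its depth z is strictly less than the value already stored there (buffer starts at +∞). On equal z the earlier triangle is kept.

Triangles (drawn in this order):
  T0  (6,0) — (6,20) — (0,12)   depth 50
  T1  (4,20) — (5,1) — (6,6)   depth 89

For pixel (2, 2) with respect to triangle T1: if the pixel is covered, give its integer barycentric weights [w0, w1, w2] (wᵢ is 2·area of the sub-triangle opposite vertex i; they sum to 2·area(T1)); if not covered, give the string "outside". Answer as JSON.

T0:
  2·area = 120
  edge (6, 0)→(6, 20): d=(0,20) right/bottom  bias=-1
  edge (6, 20)→(0, 12): d=(-6,-8) top-left  bias=+0
  edge (0, 12)→(6, 0): d=(6,-12) top-left  bias=+0
    (2,1)@(5, 3): e=[20,94,6] → █
    (3,1)@(7, 3): e=[-20,110,30] → ·
    (2,2)@(5, 5): e=[20,82,18] → █
    (3,2)@(7, 5): e=[-20,98,42] → ·
    (1,3)@(3, 7): e=[60,54,6] → █
    (3,3)@(7, 7): e=[-20,86,54] → ·
    (1,4)@(3, 9): e=[60,42,18] → █
    (3,4)@(7, 9): e=[-20,74,66] → ·
    (0,5)@(1, 11): e=[100,14,6] → █
    (3,5)@(7, 11): e=[-20,62,78] → ·
    (0,6)@(1, 13): e=[100,2,18] → █
    (3,6)@(7, 13): e=[-20,50,90] → ·
  covered (15 px):
    · · · ·
    · · █ ·
    · · █ ·
    · █ █ ·
    · █ █ ·
    █ █ █ ·
    █ █ █ ·
    · █ █ ·
    · · █ ·
    · · · ·
    · · · ·
T1:
  2·area = 24
  edge (4, 20)→(5, 1): d=(1,-19) top-left  bias=+0
  edge (5, 1)→(6, 6): d=(1,5) right/bottom  bias=-1
  edge (6, 6)→(4, 20): d=(-2,14) right/bottom  bias=-1
    (2,0)@(5, 1): e=[0,0,24] → ·  [on edge]
    (2,1)@(5, 3): e=[2,2,20] → █
    (3,1)@(7, 3): e=[40,-8,-8] → ·
    (2,2)@(5, 5): e=[4,4,16] → █
    (3,2)@(7, 5): e=[42,-6,-12] → ·
    (2,3)@(5, 7): e=[6,6,12] → █
    (3,3)@(7, 7): e=[44,-4,-16] → ·
    (2,4)@(5, 9): e=[8,8,8] → █
    (3,4)@(7, 9): e=[46,-2,-20] → ·
    (2,5)@(5, 11): e=[10,10,4] → █
    (3,5)@(7, 11): e=[48,0,-24] → ·  [on edge]
    (2,6)@(5, 13): e=[12,12,0] → ·  [on edge]
  covered (5 px):
    · · · ·
    · · █ ·
    · · █ ·
    · · █ ·
    · · █ ·
    · · █ ·
    · · · ·
    · · · ·
    · · · ·
    · · · ·
    · · · ·

Result: [4,16,4]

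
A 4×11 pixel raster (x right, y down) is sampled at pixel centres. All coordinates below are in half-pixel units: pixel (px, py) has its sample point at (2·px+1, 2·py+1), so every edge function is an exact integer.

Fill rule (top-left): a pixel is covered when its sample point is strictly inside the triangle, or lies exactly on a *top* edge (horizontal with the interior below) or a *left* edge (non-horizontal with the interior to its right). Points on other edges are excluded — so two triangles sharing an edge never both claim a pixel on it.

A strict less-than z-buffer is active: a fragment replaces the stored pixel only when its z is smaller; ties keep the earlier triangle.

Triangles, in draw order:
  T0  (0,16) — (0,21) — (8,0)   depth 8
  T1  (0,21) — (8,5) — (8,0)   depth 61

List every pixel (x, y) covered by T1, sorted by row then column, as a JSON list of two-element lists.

T0:
  2·area = 40  (B↔C swapped to make it positive)
  edge (0, 16)→(8, 0): d=(8,-16) top-left  bias=+0
  edge (8, 0)→(0, 21): d=(-8,21) right/bottom  bias=-1
  edge (0, 21)→(0, 16): d=(0,-5) top-left  bias=+0
    (2,3)@(5, 7): e=[8,7,25] → █
    (3,3)@(7, 7): e=[40,-35,35] → ·
    (2,4)@(5, 9): e=[24,-9,25] → ·
    (1,5)@(3, 11): e=[8,17,15] → █
    (2,5)@(5, 11): e=[40,-25,25] → ·
    (1,6)@(3, 13): e=[24,1,15] → █
    (2,6)@(5, 13): e=[56,-41,25] → ·
    (0,7)@(1, 15): e=[8,27,5] → █
    (1,7)@(3, 15): e=[40,-15,15] → ·
    (0,8)@(1, 17): e=[24,11,5] → █
    (1,8)@(3, 17): e=[56,-31,15] → ·
    (0,9)@(1, 19): e=[40,-5,5] → ·
  covered (5 px):
    · · · ·
    · · · ·
    · · · ·
    · · █ ·
    · · · ·
    · █ · ·
    · █ · ·
    █ · · ·
    █ · · ·
    · · · ·
    · · · ·
T1:
  2·area = 40  (B↔C swapped to make it positive)
  edge (0, 21)→(8, 0): d=(8,-21) top-left  bias=+0
  edge (8, 0)→(8, 5): d=(0,5) right/bottom  bias=-1
  edge (8, 5)→(0, 21): d=(-8,16) right/bottom  bias=-1
    (3,1)@(7, 3): e=[3,5,32] → █
    (3,2)@(7, 5): e=[19,5,16] → █
    (3,3)@(7, 7): e=[35,5,0] → ·  [on edge]
    (2,4)@(5, 9): e=[9,15,16] → █
    (3,4)@(7, 9): e=[51,5,-16] → ·
    (2,5)@(5, 11): e=[25,15,0] → ·  [on edge]
    (1,7)@(3, 15): e=[15,25,0] → ·  [on edge]
    (0,9)@(1, 19): e=[5,35,0] → ·  [on edge]
  covered (3 px):
    · · · ·
    · · · █
    · · · █
    · · · ·
    · · █ ·
    · · · ·
    · · · ·
    · · · ·
    · · · ·
    · · · ·
    · · · ·

Answer: [[3,1],[3,2],[2,4]]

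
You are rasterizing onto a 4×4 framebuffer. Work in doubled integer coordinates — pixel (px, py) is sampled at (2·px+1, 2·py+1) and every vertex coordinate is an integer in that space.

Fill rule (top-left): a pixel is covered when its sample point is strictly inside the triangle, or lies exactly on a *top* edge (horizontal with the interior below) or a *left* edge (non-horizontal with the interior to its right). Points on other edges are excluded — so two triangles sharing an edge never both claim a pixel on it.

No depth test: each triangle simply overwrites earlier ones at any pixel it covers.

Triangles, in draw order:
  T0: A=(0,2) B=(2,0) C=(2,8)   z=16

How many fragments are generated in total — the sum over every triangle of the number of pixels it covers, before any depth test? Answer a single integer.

T0:
  2·area = 16
  edge (0, 2)→(2, 0): d=(2,-2) top-left  bias=+0
  edge (2, 0)→(2, 8): d=(0,8) right/bottom  bias=-1
  edge (2, 8)→(0, 2): d=(-2,-6) top-left  bias=+0
    (0,0)@(1, 1): e=[0,8,8] → X  [on edge]
    (1,0)@(3, 1): e=[4,-8,20] → .
    (0,1)@(1, 3): e=[4,8,4] → X
    (1,1)@(3, 3): e=[8,-8,16] → .
    (0,2)@(1, 5): e=[8,8,0] → X  [on edge]
    (1,2)@(3, 5): e=[12,-8,12] → .
    (0,3)@(1, 7): e=[12,8,-4] → .
  covered (3 px):
    X . . .
    X . . .
    X . . .
    . . . .

Final: 3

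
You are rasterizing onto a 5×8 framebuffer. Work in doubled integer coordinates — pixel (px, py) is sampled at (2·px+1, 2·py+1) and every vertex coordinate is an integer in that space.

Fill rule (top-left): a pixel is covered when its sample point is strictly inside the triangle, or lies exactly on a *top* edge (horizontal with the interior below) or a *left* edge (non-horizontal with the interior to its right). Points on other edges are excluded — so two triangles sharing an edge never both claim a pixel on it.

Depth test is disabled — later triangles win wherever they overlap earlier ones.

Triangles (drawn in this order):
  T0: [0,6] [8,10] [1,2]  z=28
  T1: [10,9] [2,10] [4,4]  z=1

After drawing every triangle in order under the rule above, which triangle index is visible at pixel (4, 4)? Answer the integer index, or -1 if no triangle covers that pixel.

T0:
  2·area = 36  (B↔C swapped to make it positive)
  edge (0, 6)→(1, 2): d=(1,-4) top-left  bias=+0
  edge (1, 2)→(8, 10): d=(7,8) right/bottom  bias=-1
  edge (8, 10)→(0, 6): d=(-8,-4) top-left  bias=+0
    (0,1)@(1, 3): e=[1,7,28] → #
    (1,1)@(3, 3): e=[9,-9,36] → ·
    (0,2)@(1, 5): e=[3,21,12] → #
    (1,2)@(3, 5): e=[11,5,20] → #
    (2,2)@(5, 5): e=[19,-11,28] → ·
    (0,3)@(1, 7): e=[5,35,-4] → ·
    (1,3)@(3, 7): e=[13,19,4] → #
    (2,3)@(5, 7): e=[21,3,12] → #
    (3,3)@(7, 7): e=[29,-13,20] → ·
    (1,4)@(3, 9): e=[15,33,-12] → ·
    (2,4)@(5, 9): e=[23,17,-4] → ·
    (3,4)@(7, 9): e=[31,1,4] → #
  covered (6 px):
    · · · · ·
    # · · · ·
    # # · · ·
    · # # · ·
    · · · # ·
    · · · · ·
    · · · · ·
    · · · · ·
T1:
  2·area = 46
  edge (10, 9)→(2, 10): d=(-8,1) right/bottom  bias=-1
  edge (2, 10)→(4, 4): d=(2,-6) top-left  bias=+0
  edge (4, 4)→(10, 9): d=(6,5) right/bottom  bias=-1
    (2,0)@(5, 1): e=[69,0,-23] → ·  [on edge]
    (2,2)@(5, 5): e=[37,8,1] → #
    (3,2)@(7, 5): e=[35,20,-9] → ·
    (1,3)@(3, 7): e=[23,0,23] → #  [on edge]
    (3,3)@(7, 7): e=[19,24,3] → #
    (4,3)@(9, 7): e=[17,36,-7] → ·
    (1,4)@(3, 9): e=[7,4,35] → #
    (4,4)@(9, 9): e=[1,40,5] → #
    (1,5)@(3, 11): e=[-9,8,47] → ·
    (2,5)@(5, 11): e=[-11,20,37] → ·
    (3,5)@(7, 11): e=[-13,32,27] → ·
    (4,5)@(9, 11): e=[-15,44,17] → ·
    (0,6)@(1, 13): e=[-23,0,69] → ·  [on edge]
  covered (8 px):
    · · · · ·
    · · · · ·
    · · # · ·
    · # # # ·
    · # # # #
    · · · · ·
    · · · · ·
    · · · · ·

Z-buffer (winner per pixel, '.' = empty):
  . . . . .
  0 . . . .
  0 0 1 . .
  . 1 1 1 .
  . 1 1 1 1
  . . . . .
  . . . . .
  . . . . .

Final: 1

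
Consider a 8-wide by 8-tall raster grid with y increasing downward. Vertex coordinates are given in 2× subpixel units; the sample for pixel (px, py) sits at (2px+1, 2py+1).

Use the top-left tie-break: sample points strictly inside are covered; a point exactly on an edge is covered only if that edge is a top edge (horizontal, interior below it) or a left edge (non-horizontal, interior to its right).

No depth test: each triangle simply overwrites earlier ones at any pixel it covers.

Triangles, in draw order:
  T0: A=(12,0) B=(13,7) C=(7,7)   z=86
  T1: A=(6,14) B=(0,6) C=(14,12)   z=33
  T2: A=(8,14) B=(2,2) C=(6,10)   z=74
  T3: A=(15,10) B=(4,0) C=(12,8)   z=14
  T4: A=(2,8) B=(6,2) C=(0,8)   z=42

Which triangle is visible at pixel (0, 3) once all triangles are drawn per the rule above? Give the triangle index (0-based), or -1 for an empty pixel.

T0:
  2·area = 42
  edge (12, 0)→(13, 7): d=(1,7) right/bottom  bias=-1
  edge (13, 7)→(7, 7): d=(-6,0) right/bottom  bias=-1
  edge (7, 7)→(12, 0): d=(5,-7) top-left  bias=+0
    (5,1)@(11, 3): e=[10,24,8] → X
    (6,1)@(13, 3): e=[-4,24,22] → .
    (4,2)@(9, 5): e=[26,12,4] → X
    (6,2)@(13, 5): e=[-2,12,32] → .
    (0,3)@(1, 7): e=[84,0,-42] → .  [on edge]
    (1,3)@(3, 7): e=[70,0,-28] → .  [on edge]
    (2,3)@(5, 7): e=[56,0,-14] → .  [on edge]
    (3,3)@(7, 7): e=[42,0,0] → .  [on edge]
    (4,3)@(9, 7): e=[28,0,14] → .  [on edge]
    (5,3)@(11, 7): e=[14,0,28] → .  [on edge]
    (6,3)@(13, 7): e=[0,0,42] → .  [on edge]
    (7,3)@(15, 7): e=[-14,0,56] → .  [on edge]
  covered (3 px):
    . . . . . . . .
    . . . . . X . .
    . . . . X X . .
    . . . . . . . .
    . . . . . . . .
    . . . . . . . .
    . . . . . . . .
    . . . . . . . .
T1:
  2·area = 76
  edge (6, 14)→(0, 6): d=(-6,-8) top-left  bias=+0
  edge (0, 6)→(14, 12): d=(14,6) right/bottom  bias=-1
  edge (14, 12)→(6, 14): d=(-8,2) right/bottom  bias=-1
    (0,3)@(1, 7): e=[2,8,66] → X
    (1,3)@(3, 7): e=[18,-4,62] → .
    (0,4)@(1, 9): e=[-10,36,50] → .
    (1,4)@(3, 9): e=[6,24,46] → X
    (2,4)@(5, 9): e=[22,12,42] → X
    (3,4)@(7, 9): e=[38,0,38] → .  [on edge]
    (1,5)@(3, 11): e=[-6,52,30] → .
    (2,5)@(5, 11): e=[10,40,26] → X
    (3,5)@(7, 11): e=[26,28,22] → X
    (4,5)@(9, 11): e=[42,16,18] → X
    (5,5)@(11, 11): e=[58,4,14] → X
    (6,5)@(13, 11): e=[74,-8,10] → .
  covered (9 px):
    . . . . . . . .
    . . . . . . . .
    . . . . . . . .
    X . . . . . . .
    . X X . . . . .
    . . X X X X . .
    . . . X X . . .
    . . . . . . . .
T2:
  degenerate (2·area = 0) — covers nothing
T3:
  2·area = 8  (B↔C swapped to make it positive)
  edge (15, 10)→(12, 8): d=(-3,-2) top-left  bias=+0
  edge (12, 8)→(4, 0): d=(-8,-8) top-left  bias=+0
  edge (4, 0)→(15, 10): d=(11,10) right/bottom  bias=-1
    (2,0)@(5, 1): e=[7,0,1] → X  [on edge]
    (3,0)@(7, 1): e=[11,16,-19] → .
    (2,1)@(5, 3): e=[1,-16,23] → .
    (3,1)@(7, 3): e=[5,0,3] → X  [on edge]
    (4,1)@(9, 3): e=[9,16,-17] → .
    (3,2)@(7, 5): e=[-1,-16,25] → .
    (4,2)@(9, 5): e=[3,0,5] → X  [on edge]
    (5,2)@(11, 5): e=[7,16,-15] → .
    (4,3)@(9, 7): e=[-3,-16,27] → .
    (5,3)@(11, 7): e=[1,0,7] → X  [on edge]
    (6,3)@(13, 7): e=[5,16,-13] → .
    (5,4)@(11, 9): e=[-5,-16,29] → .
    (6,4)@(13, 9): e=[-1,0,9] → .  [on edge]
    (7,5)@(15, 11): e=[-3,0,11] → .  [on edge]
  covered (4 px):
    . . X . . . . .
    . . . X . . . .
    . . . . X . . .
    . . . . . X . .
    . . . . . . . .
    . . . . . . . .
    . . . . . . . .
    . . . . . . . .
T4:
  2·area = 12  (B↔C swapped to make it positive)
  edge (2, 8)→(0, 8): d=(-2,0) right/bottom  bias=-1
  edge (0, 8)→(6, 2): d=(6,-6) top-left  bias=+0
  edge (6, 2)→(2, 8): d=(-4,6) right/bottom  bias=-1
    (3,0)@(7, 1): e=[14,0,-2] → .  [on edge]
    (2,1)@(5, 3): e=[10,0,2] → X  [on edge]
    (3,1)@(7, 3): e=[10,12,-10] → .
    (1,2)@(3, 5): e=[6,0,6] → X  [on edge]
    (2,2)@(5, 5): e=[6,12,-6] → .
    (0,3)@(1, 7): e=[2,0,10] → X  [on edge]
    (1,3)@(3, 7): e=[2,12,-2] → .
    (0,4)@(1, 9): e=[-2,12,2] → .
  covered (3 px):
    . . . . . . . .
    . . X . . . . .
    . X . . . . . .
    X . . . . . . .
    . . . . . . . .
    . . . . . . . .
    . . . . . . . .
    . . . . . . . .

Z-buffer (winner per pixel, '.' = empty):
  . . 3 . . . . .
  . . 4 3 . 0 . .
  . 4 . . 3 0 . .
  4 . . . . 3 . .
  . 1 1 . . . . .
  . . 1 1 1 1 . .
  . . . 1 1 . . .
  . . . . . . . .

Final: 4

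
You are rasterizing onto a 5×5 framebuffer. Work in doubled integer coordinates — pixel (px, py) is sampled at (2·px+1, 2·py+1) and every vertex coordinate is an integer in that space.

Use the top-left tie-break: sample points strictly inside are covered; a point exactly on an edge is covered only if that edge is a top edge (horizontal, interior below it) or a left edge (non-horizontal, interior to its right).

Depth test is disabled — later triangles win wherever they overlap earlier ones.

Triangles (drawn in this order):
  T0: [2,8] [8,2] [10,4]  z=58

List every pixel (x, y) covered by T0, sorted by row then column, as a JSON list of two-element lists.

T0:
  2·area = 24
  edge (2, 8)→(8, 2): d=(6,-6) top-left  bias=+0
  edge (8, 2)→(10, 4): d=(2,2) right/bottom  bias=-1
  edge (10, 4)→(2, 8): d=(-8,4) right/bottom  bias=-1
    (3,0)@(7, 1): e=[-12,0,36] → .  [on edge]
    (4,0)@(9, 1): e=[0,-4,28] → .  [on edge]
    (3,1)@(7, 3): e=[0,4,20] → X  [on edge]
    (4,1)@(9, 3): e=[12,0,12] → .  [on edge]
    (2,2)@(5, 5): e=[0,12,12] → X  [on edge]
    (4,2)@(9, 5): e=[24,4,-4] → .
    (1,3)@(3, 7): e=[0,20,4] → X  [on edge]
    (2,3)@(5, 7): e=[12,16,-4] → .
    (3,3)@(7, 7): e=[24,12,-12] → .
    (0,4)@(1, 9): e=[0,28,-4] → .  [on edge]
    (1,4)@(3, 9): e=[12,24,-12] → .
  covered (4 px):
    . . . . .
    . . . X .
    . . X X .
    . X . . .
    . . . . .

Final: [[3,1],[2,2],[3,2],[1,3]]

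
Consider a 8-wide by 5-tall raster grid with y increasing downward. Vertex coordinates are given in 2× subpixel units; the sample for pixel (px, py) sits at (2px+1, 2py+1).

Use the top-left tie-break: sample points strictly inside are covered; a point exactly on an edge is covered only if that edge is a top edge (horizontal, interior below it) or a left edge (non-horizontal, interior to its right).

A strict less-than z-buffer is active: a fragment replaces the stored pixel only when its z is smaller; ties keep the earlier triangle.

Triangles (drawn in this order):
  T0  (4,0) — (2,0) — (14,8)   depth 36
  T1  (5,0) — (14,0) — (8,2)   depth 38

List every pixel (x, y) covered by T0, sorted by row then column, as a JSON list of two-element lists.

T0:
  2·area = 16  (B↔C swapped to make it positive)
  edge (4, 0)→(14, 8): d=(10,8) right/bottom  bias=-1
  edge (14, 8)→(2, 0): d=(-12,-8) top-left  bias=+0
  edge (2, 0)→(4, 0): d=(2,0) top-left  bias=+0
    (2,0)@(5, 1): e=[2,12,2] → #
    (3,0)@(7, 1): e=[-14,28,2] → ·
    (2,1)@(5, 3): e=[22,-12,6] → ·
    (3,1)@(7, 3): e=[6,4,6] → #
    (4,1)@(9, 3): e=[-10,20,6] → ·
    (3,2)@(7, 5): e=[26,-20,10] → ·
  covered (2 px):
    · · # · · · · ·
    · · · # · · · ·
    · · · · · · · ·
    · · · · · · · ·
    · · · · · · · ·
T1:
  2·area = 18
  edge (5, 0)→(14, 0): d=(9,0) top-left  bias=+0
  edge (14, 0)→(8, 2): d=(-6,2) right/bottom  bias=-1
  edge (8, 2)→(5, 0): d=(-3,-2) top-left  bias=+0
    (3,0)@(7, 1): e=[9,8,1] → #
    (4,0)@(9, 1): e=[9,4,5] → #
    (5,0)@(11, 1): e=[9,0,9] → ·  [on edge]
    (2,1)@(5, 3): e=[27,0,-9] → ·  [on edge]
    (3,1)@(7, 3): e=[27,-4,-5] → ·
    (4,1)@(9, 3): e=[27,-8,-1] → ·
  covered (2 px):
    · · · # # · · ·
    · · · · · · · ·
    · · · · · · · ·
    · · · · · · · ·
    · · · · · · · ·

Result: [[2,0],[3,1]]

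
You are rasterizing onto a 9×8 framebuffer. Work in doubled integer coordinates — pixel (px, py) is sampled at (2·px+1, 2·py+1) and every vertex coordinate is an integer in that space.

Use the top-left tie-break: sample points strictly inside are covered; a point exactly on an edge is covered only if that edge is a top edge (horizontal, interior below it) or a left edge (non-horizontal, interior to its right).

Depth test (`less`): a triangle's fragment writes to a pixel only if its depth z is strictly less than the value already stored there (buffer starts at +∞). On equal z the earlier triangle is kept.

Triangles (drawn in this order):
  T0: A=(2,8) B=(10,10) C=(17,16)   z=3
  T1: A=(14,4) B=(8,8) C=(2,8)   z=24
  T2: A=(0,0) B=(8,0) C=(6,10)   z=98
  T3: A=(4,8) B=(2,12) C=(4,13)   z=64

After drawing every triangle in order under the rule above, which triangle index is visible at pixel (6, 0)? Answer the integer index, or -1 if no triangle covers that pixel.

T0:
  2·area = 34
  edge (2, 8)→(10, 10): d=(8,2) right/bottom  bias=-1
  edge (10, 10)→(17, 16): d=(7,6) right/bottom  bias=-1
  edge (17, 16)→(2, 8): d=(-15,-8) top-left  bias=+0
    (2,4)@(5, 9): e=[2,23,9] → █
    (3,4)@(7, 9): e=[-2,11,25] → ·
    (2,5)@(5, 11): e=[18,37,-21] → ·
    (4,5)@(9, 11): e=[10,13,11] → █
    (5,5)@(11, 11): e=[6,1,27] → █
    (6,5)@(13, 11): e=[2,-11,43] → ·
    (4,6)@(9, 13): e=[26,27,-19] → ·
    (5,6)@(11, 13): e=[22,15,-3] → ·
    (6,6)@(13, 13): e=[18,3,13] → █
    (7,6)@(15, 13): e=[14,-9,29] → ·
    (6,7)@(13, 15): e=[34,17,-17] → ·
  covered (4 px):
    · · · · · · · · ·
    · · · · · · · · ·
    · · · · · · · · ·
    · · · · · · · · ·
    · · █ · · · · · ·
    · · · · █ █ · · ·
    · · · · · · █ · ·
    · · · · · · · · ·
T1:
  2·area = 24
  edge (14, 4)→(8, 8): d=(-6,4) right/bottom  bias=-1
  edge (8, 8)→(2, 8): d=(-6,0) right/bottom  bias=-1
  edge (2, 8)→(14, 4): d=(12,-4) top-left  bias=+0
    (8,1)@(17, 3): e=[-6,30,0] → ·  [on edge]
    (5,2)@(11, 5): e=[6,18,0] → █  [on edge]
    (6,2)@(13, 5): e=[-2,18,8] → ·
    (2,3)@(5, 7): e=[18,6,0] → █  [on edge]
    (3,3)@(7, 7): e=[10,6,8] → █
    (4,3)@(9, 7): e=[2,6,16] → █
    (5,3)@(11, 7): e=[-6,6,24] → ·
    (2,4)@(5, 9): e=[6,-6,24] → ·
    (3,4)@(7, 9): e=[-2,-6,32] → ·
    (4,4)@(9, 9): e=[-10,-6,40] → ·
  covered (4 px):
    · · · · · · · · ·
    · · · · · · · · ·
    · · · · · █ · · ·
    · · █ █ █ · · · ·
    · · · · · · · · ·
    · · · · · · · · ·
    · · · · · · · · ·
    · · · · · · · · ·
T2:
  2·area = 80
  edge (0, 0)→(8, 0): d=(8,0) top-left  bias=+0
  edge (8, 0)→(6, 10): d=(-2,10) right/bottom  bias=-1
  edge (6, 10)→(0, 0): d=(-6,-10) top-left  bias=+0
    (0,0)@(1, 1): e=[8,68,4] → █
    (1,0)@(3, 1): e=[8,48,24] → █
    (2,0)@(5, 1): e=[8,28,44] → █
    (3,0)@(7, 1): e=[8,8,64] → █
    (4,0)@(9, 1): e=[8,-12,84] → ·
    (0,1)@(1, 3): e=[24,64,-8] → ·
    (1,1)@(3, 3): e=[24,44,12] → █
    (4,1)@(9, 3): e=[24,-16,72] → ·
    (1,2)@(3, 5): e=[40,40,0] → █  [on edge]
    (3,2)@(7, 5): e=[40,0,40] → ·  [on edge]
    (1,3)@(3, 7): e=[56,36,-12] → ·
    (2,3)@(5, 7): e=[56,16,8] → █
    (2,7)@(5, 15): e=[120,0,-40] → ·  [on edge]
    (4,7)@(9, 15): e=[120,-40,0] → ·  [on edge]
  covered (10 px):
    █ █ █ █ · · · · ·
    · █ █ █ · · · · ·
    · █ █ · · · · · ·
    · · █ · · · · · ·
    · · · · · · · · ·
    · · · · · · · · ·
    · · · · · · · · ·
    · · · · · · · · ·
T3:
  2·area = 10  (B↔C swapped to make it positive)
  edge (4, 8)→(4, 13): d=(0,5) right/bottom  bias=-1
  edge (4, 13)→(2, 12): d=(-2,-1) top-left  bias=+0
  edge (2, 12)→(4, 8): d=(2,-4) top-left  bias=+0
    (1,5)@(3, 11): e=[5,3,2] → █
    (2,5)@(5, 11): e=[-5,5,10] → ·
    (1,6)@(3, 13): e=[5,-1,6] → ·
  covered (1 px):
    · · · · · · · · ·
    · · · · · · · · ·
    · · · · · · · · ·
    · · · · · · · · ·
    · · · · · · · · ·
    · █ · · · · · · ·
    · · · · · · · · ·
    · · · · · · · · ·

Z-buffer (winner per pixel, '.' = empty):
  2 2 2 2 . . . . .
  . 2 2 2 . . . . .
  . 2 2 . . 1 . . .
  . . 1 1 1 . . . .
  . . 0 . . . . . .
  . 3 . . 0 0 . . .
  . . . . . . 0 . .
  . . . . . . . . .

Final: -1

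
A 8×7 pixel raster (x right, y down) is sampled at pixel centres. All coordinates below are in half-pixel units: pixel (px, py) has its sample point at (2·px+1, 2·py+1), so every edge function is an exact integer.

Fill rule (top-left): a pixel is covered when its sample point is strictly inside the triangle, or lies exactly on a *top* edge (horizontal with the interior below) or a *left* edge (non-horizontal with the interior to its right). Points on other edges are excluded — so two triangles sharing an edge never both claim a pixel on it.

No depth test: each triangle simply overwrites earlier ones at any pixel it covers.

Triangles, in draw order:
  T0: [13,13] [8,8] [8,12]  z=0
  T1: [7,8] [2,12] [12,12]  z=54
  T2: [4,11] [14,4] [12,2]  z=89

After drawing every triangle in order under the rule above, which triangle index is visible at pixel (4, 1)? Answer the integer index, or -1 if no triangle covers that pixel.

T0:
  2·area = 20  (B↔C swapped to make it positive)
  edge (13, 13)→(8, 12): d=(-5,-1) top-left  bias=+0
  edge (8, 12)→(8, 8): d=(0,-4) top-left  bias=+0
  edge (8, 8)→(13, 13): d=(5,5) right/bottom  bias=-1
    (0,0)@(1, 1): e=[48,-28,0] → .  [on edge]
    (1,1)@(3, 3): e=[40,-20,0] → .  [on edge]
    (2,2)@(5, 5): e=[32,-12,0] → .  [on edge]
    (3,3)@(7, 7): e=[24,-4,0] → .  [on edge]
    (4,4)@(9, 9): e=[16,4,0] → .  [on edge]
    (1,5)@(3, 11): e=[0,-20,40] → .  [on edge]
    (4,5)@(9, 11): e=[6,4,10] → X
    (5,5)@(11, 11): e=[8,12,0] → .  [on edge]
    (4,6)@(9, 13): e=[-4,4,20] → .
    (6,6)@(13, 13): e=[0,20,0] → .  [on edge]
  covered (1 px):
    . . . . . . . .
    . . . . . . . .
    . . . . . . . .
    . . . . . . . .
    . . . . . . . .
    . . . . X . . .
    . . . . . . . .
T1:
  2·area = 40  (B↔C swapped to make it positive)
  edge (7, 8)→(12, 12): d=(5,4) right/bottom  bias=-1
  edge (12, 12)→(2, 12): d=(-10,0) right/bottom  bias=-1
  edge (2, 12)→(7, 8): d=(5,-4) top-left  bias=+0
    (3,4)@(7, 9): e=[5,30,5] → X
    (4,4)@(9, 9): e=[-3,30,13] → .
    (2,5)@(5, 11): e=[23,10,7] → X
    (4,5)@(9, 11): e=[7,10,23] → X
    (5,5)@(11, 11): e=[-1,10,31] → .
    (2,6)@(5, 13): e=[33,-10,17] → .
    (3,6)@(7, 13): e=[25,-10,25] → .
    (4,6)@(9, 13): e=[17,-10,33] → .
  covered (4 px):
    . . . . . . . .
    . . . . . . . .
    . . . . . . . .
    . . . . . . . .
    . . . X . . . .
    . . X X X . . .
    . . . . . . . .
T2:
  2·area = 34  (B↔C swapped to make it positive)
  edge (4, 11)→(12, 2): d=(8,-9) top-left  bias=+0
  edge (12, 2)→(14, 4): d=(2,2) right/bottom  bias=-1
  edge (14, 4)→(4, 11): d=(-10,7) right/bottom  bias=-1
    (5,0)@(11, 1): e=[-17,0,51] → .  [on edge]
    (6,1)@(13, 3): e=[17,0,17] → .  [on edge]
    (5,2)@(11, 5): e=[15,8,11] → X
    (6,2)@(13, 5): e=[33,4,-3] → .
    (7,2)@(15, 5): e=[51,0,-17] → .  [on edge]
    (4,3)@(9, 7): e=[13,16,5] → X
    (5,3)@(11, 7): e=[31,12,-9] → .
    (4,4)@(9, 9): e=[29,20,-15] → .
  covered (2 px):
    . . . . . . . .
    . . . . . . . .
    . . . . . X . .
    . . . . X . . .
    . . . . . . . .
    . . . . . . . .
    . . . . . . . .

Z-buffer (winner per pixel, '.' = empty):
  . . . . . . . .
  . . . . . . . .
  . . . . . 2 . .
  . . . . 2 . . .
  . . . 1 . . . .
  . . 1 1 1 . . .
  . . . . . . . .

Answer: -1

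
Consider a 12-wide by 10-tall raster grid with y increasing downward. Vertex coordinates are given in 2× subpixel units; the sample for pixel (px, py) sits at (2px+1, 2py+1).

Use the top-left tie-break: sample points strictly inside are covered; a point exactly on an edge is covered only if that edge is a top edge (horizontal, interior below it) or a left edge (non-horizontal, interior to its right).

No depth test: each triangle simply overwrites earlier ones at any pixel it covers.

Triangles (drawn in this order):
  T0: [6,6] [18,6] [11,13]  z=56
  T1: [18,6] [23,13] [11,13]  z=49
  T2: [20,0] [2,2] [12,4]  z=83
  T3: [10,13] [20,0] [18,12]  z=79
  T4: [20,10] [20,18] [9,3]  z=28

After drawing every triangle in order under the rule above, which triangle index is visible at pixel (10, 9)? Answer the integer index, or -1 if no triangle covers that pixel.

T0:
  2·area = 84
  edge (6, 6)→(18, 6): d=(12,0) top-left  bias=+0
  edge (18, 6)→(11, 13): d=(-7,7) right/bottom  bias=-1
  edge (11, 13)→(6, 6): d=(-5,-7) top-left  bias=+0
    (11,0)@(23, 1): e=[-60,0,144] → .  [on edge]
    (10,1)@(21, 3): e=[-36,0,120] → .  [on edge]
    (9,2)@(19, 5): e=[-12,0,96] → .  [on edge]
    (3,3)@(7, 7): e=[12,70,2] → X
    (4,3)@(9, 7): e=[12,56,16] → X
    (5,3)@(11, 7): e=[12,42,30] → X
    (6,3)@(13, 7): e=[12,28,44] → X
    (7,3)@(15, 7): e=[12,14,58] → X
    (8,3)@(17, 7): e=[12,0,72] → .  [on edge]
    (3,4)@(7, 9): e=[36,56,-8] → .
    (4,4)@(9, 9): e=[36,42,6] → X
    (7,4)@(15, 9): e=[36,0,48] → .  [on edge]
    (6,5)@(13, 11): e=[60,0,24] → .  [on edge]
    (5,6)@(11, 13): e=[84,0,0] → .  [on edge]
    (4,7)@(9, 15): e=[108,0,-24] → .  [on edge]
    (3,8)@(7, 17): e=[132,0,-48] → .  [on edge]
    (2,9)@(5, 19): e=[156,0,-72] → .  [on edge]
  covered (9 px):
    . . . . . . . . . . . .
    . . . . . . . . . . . .
    . . . . . . . . . . . .
    . . . X X X X X . . . .
    . . . . X X X . . . . .
    . . . . . X . . . . . .
    . . . . . . . . . . . .
    . . . . . . . . . . . .
    . . . . . . . . . . . .
    . . . . . . . . . . . .
T1:
  2·area = 84
  edge (18, 6)→(23, 13): d=(5,7) right/bottom  bias=-1
  edge (23, 13)→(11, 13): d=(-12,0) right/bottom  bias=-1
  edge (11, 13)→(18, 6): d=(7,-7) top-left  bias=+0
    (11,0)@(23, 1): e=[-60,144,0] → .  [on edge]
    (10,1)@(21, 3): e=[-36,120,0] → .  [on edge]
    (9,2)@(19, 5): e=[-12,96,0] → .  [on edge]
    (8,3)@(17, 7): e=[12,72,0] → X  [on edge]
    (9,3)@(19, 7): e=[-2,72,14] → .
    (7,4)@(15, 9): e=[36,48,0] → X  [on edge]
    (9,4)@(19, 9): e=[8,48,28] → X
    (10,4)@(21, 9): e=[-6,48,42] → .
    (6,5)@(13, 11): e=[60,24,0] → X  [on edge]
    (10,5)@(21, 11): e=[4,24,56] → X
    (11,5)@(23, 11): e=[-10,24,70] → .
    (0,6)@(1, 13): e=[154,0,-70] → .  [on edge]
    (1,6)@(3, 13): e=[140,0,-56] → .  [on edge]
    (2,6)@(5, 13): e=[126,0,-42] → .  [on edge]
    (3,6)@(7, 13): e=[112,0,-28] → .  [on edge]
    (4,6)@(9, 13): e=[98,0,-14] → .  [on edge]
    (5,6)@(11, 13): e=[84,0,0] → .  [on edge]
    (6,6)@(13, 13): e=[70,0,14] → .  [on edge]
    (7,6)@(15, 13): e=[56,0,28] → .  [on edge]
    (8,6)@(17, 13): e=[42,0,42] → .  [on edge]
    (9,6)@(19, 13): e=[28,0,56] → .  [on edge]
    (10,6)@(21, 13): e=[14,0,70] → .  [on edge]
    (11,6)@(23, 13): e=[0,0,84] → .  [on edge]
    (4,7)@(9, 15): e=[108,-24,0] → .  [on edge]
    (3,8)@(7, 17): e=[132,-48,0] → .  [on edge]
    (2,9)@(5, 19): e=[156,-72,0] → .  [on edge]
  covered (9 px):
    . . . . . . . . . . . .
    . . . . . . . . . . . .
    . . . . . . . . . . . .
    . . . . . . . . X . . .
    . . . . . . . X X X . .
    . . . . . . X X X X X .
    . . . . . . . . . . . .
    . . . . . . . . . . . .
    . . . . . . . . . . . .
    . . . . . . . . . . . .
T2:
  2·area = 56  (B↔C swapped to make it positive)
  edge (20, 0)→(12, 4): d=(-8,4) right/bottom  bias=-1
  edge (12, 4)→(2, 2): d=(-10,-2) top-left  bias=+0
  edge (2, 2)→(20, 0): d=(18,-2) top-left  bias=+0
    (5,0)@(11, 1): e=[28,28,0] → X  [on edge]
    (6,0)@(13, 1): e=[20,32,4] → X
    (7,0)@(15, 1): e=[12,36,8] → X
    (8,0)@(17, 1): e=[4,40,12] → X
    (9,0)@(19, 1): e=[-4,44,16] → .
    (3,1)@(7, 3): e=[28,0,28] → X  [on edge]
    (4,1)@(9, 3): e=[20,4,32] → X
    (7,1)@(15, 3): e=[-4,16,44] → .
    (8,1)@(17, 3): e=[-12,20,48] → .
    (3,2)@(7, 5): e=[12,-20,64] → .
    (4,2)@(9, 5): e=[4,-16,68] → .
    (5,2)@(11, 5): e=[-4,-12,72] → .
    (8,2)@(17, 5): e=[-28,0,84] → .  [on edge]
  covered (8 px):
    . . . . . X X X X . . .
    . . . X X X X . . . . .
    . . . . . . . . . . . .
    . . . . . . . . . . . .
    . . . . . . . . . . . .
    . . . . . . . . . . . .
    . . . . . . . . . . . .
    . . . . . . . . . . . .
    . . . . . . . . . . . .
    . . . . . . . . . . . .
T3:
  2·area = 94
  edge (10, 13)→(20, 0): d=(10,-13) top-left  bias=+0
  edge (20, 0)→(18, 12): d=(-2,12) right/bottom  bias=-1
  edge (18, 12)→(10, 13): d=(-8,1) right/bottom  bias=-1
    (9,1)@(19, 3): e=[17,6,71] → X
    (10,1)@(21, 3): e=[43,-18,69] → .
    (8,2)@(17, 5): e=[11,26,57] → X
    (10,2)@(21, 5): e=[63,-22,53] → .
    (7,3)@(15, 7): e=[5,46,43] → X
    (9,3)@(19, 7): e=[57,-2,39] → .
    (7,4)@(15, 9): e=[25,42,27] → X
    (9,4)@(19, 9): e=[77,-6,23] → .
    (6,5)@(13, 11): e=[19,62,13] → X
    (9,5)@(19, 11): e=[97,-10,7] → .
    (6,6)@(13, 13): e=[39,58,-3] → .
    (7,6)@(15, 13): e=[65,34,-5] → .
  covered (10 px):
    . . . . . . . . . . . .
    . . . . . . . . . X . .
    . . . . . . . . X X . .
    . . . . . . . X X . . .
    . . . . . . . X X . . .
    . . . . . . X X X . . .
    . . . . . . . . . . . .
    . . . . . . . . . . . .
    . . . . . . . . . . . .
    . . . . . . . . . . . .
T4:
  2·area = 88
  edge (20, 10)→(20, 18): d=(0,8) right/bottom  bias=-1
  edge (20, 18)→(9, 3): d=(-11,-15) top-left  bias=+0
  edge (9, 3)→(20, 10): d=(11,7) right/bottom  bias=-1
    (4,1)@(9, 3): e=[88,0,0] → .  [on edge]
    (5,2)@(11, 5): e=[72,8,8] → X
    (6,2)@(13, 5): e=[56,38,-6] → .
    (5,3)@(11, 7): e=[72,-14,30] → .
    (6,3)@(13, 7): e=[56,16,16] → X
    (7,3)@(15, 7): e=[40,46,2] → X
    (8,3)@(17, 7): e=[24,76,-12] → .
    (6,4)@(13, 9): e=[56,-6,38] → .
    (7,4)@(15, 9): e=[40,24,24] → X
    (8,4)@(17, 9): e=[24,54,10] → X
    (9,4)@(19, 9): e=[8,84,-4] → .
    (7,5)@(15, 11): e=[40,2,46] → X
  covered (11 px):
    . . . . . . . . . . . .
    . . . . . . . . . . . .
    . . . . . X . . . . . .
    . . . . . . X X . . . .
    . . . . . . . X X . . .
    . . . . . . . X X X . .
    . . . . . . . . X X . .
    . . . . . . . . . X . .
    . . . . . . . . . . . .
    . . . . . . . . . . . .

Z-buffer (winner per pixel, '.' = empty):
  . . . . . 2 2 2 2 . . .
  . . . 2 2 2 2 . . 3 . .
  . . . . . 4 . . 3 3 . .
  . . . 0 0 0 4 4 3 . . .
  . . . . 0 0 0 4 4 1 . .
  . . . . . 0 3 4 4 4 1 .
  . . . . . . . . 4 4 . .
  . . . . . . . . . 4 . .
  . . . . . . . . . . . .
  . . . . . . . . . . . .

Final: -1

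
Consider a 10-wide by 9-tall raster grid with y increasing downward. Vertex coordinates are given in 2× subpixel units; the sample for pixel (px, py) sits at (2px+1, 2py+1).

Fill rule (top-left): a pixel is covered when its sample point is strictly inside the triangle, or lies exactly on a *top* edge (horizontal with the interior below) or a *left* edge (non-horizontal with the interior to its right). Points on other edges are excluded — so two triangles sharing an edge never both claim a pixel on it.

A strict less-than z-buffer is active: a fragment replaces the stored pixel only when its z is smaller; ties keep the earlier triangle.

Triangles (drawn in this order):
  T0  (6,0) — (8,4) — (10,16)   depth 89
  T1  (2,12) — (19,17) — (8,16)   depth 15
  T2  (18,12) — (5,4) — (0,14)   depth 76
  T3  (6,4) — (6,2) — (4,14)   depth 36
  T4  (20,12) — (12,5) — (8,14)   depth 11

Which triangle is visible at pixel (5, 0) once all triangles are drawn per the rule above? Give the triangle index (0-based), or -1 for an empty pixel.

T0:
  2·area = 16
  edge (6, 0)→(8, 4): d=(2,4) right/bottom  bias=-1
  edge (8, 4)→(10, 16): d=(2,12) right/bottom  bias=-1
  edge (10, 16)→(6, 0): d=(-4,-16) top-left  bias=+0
    (3,1)@(7, 3): e=[2,10,4] → █
    (4,1)@(9, 3): e=[-6,-14,36] → ·
    (3,2)@(7, 5): e=[6,14,-4] → ·
    (4,5)@(9, 11): e=[10,2,4] → █
    (5,5)@(11, 11): e=[2,-22,36] → ·
    (4,6)@(9, 13): e=[14,6,-4] → ·
  covered (2 px):
    · · · · · · · · · ·
    · · · █ · · · · · ·
    · · · · · · · · · ·
    · · · · · · · · · ·
    · · · · · · · · · ·
    · · · · █ · · · · ·
    · · · · · · · · · ·
    · · · · · · · · · ·
    · · · · · · · · · ·
T1:
  2·area = 38
  edge (2, 12)→(19, 17): d=(17,5) right/bottom  bias=-1
  edge (19, 17)→(8, 16): d=(-11,-1) top-left  bias=+0
  edge (8, 16)→(2, 12): d=(-6,-4) top-left  bias=+0
    (2,6)@(5, 13): e=[2,30,6] → █
    (3,6)@(7, 13): e=[-8,32,14] → ·
    (2,7)@(5, 15): e=[36,8,-6] → ·
    (3,7)@(7, 15): e=[26,10,2] → █
    (4,7)@(9, 15): e=[16,12,10] → █
    (5,7)@(11, 15): e=[6,14,18] → █
    (6,7)@(13, 15): e=[-4,16,26] → ·
    (3,8)@(7, 17): e=[60,-12,-10] → ·
    (4,8)@(9, 17): e=[50,-10,-2] → ·
    (5,8)@(11, 17): e=[40,-8,6] → ·
    (9,8)@(19, 17): e=[0,0,38] → ·  [on edge]
  covered (4 px):
    · · · · · · · · · ·
    · · · · · · · · · ·
    · · · · · · · · · ·
    · · · · · · · · · ·
    · · · · · · · · · ·
    · · · · · · · · · ·
    · · █ · · · · · · ·
    · · · █ █ █ · · · ·
    · · · · · · · · · ·
T2:
  2·area = 170  (B↔C swapped to make it positive)
  edge (18, 12)→(0, 14): d=(-18,2) right/bottom  bias=-1
  edge (0, 14)→(5, 4): d=(5,-10) top-left  bias=+0
  edge (5, 4)→(18, 12): d=(13,8) right/bottom  bias=-1
    (2,2)@(5, 5): e=[152,5,13] → █
    (3,2)@(7, 5): e=[148,25,-3] → ·
    (2,3)@(5, 7): e=[116,15,39] → █
    (3,3)@(7, 7): e=[112,35,23] → █
    (4,3)@(9, 7): e=[108,55,7] → █
    (5,3)@(11, 7): e=[104,75,-9] → ·
    (1,4)@(3, 9): e=[84,5,81] → █
    (5,4)@(11, 9): e=[68,85,17] → █
    (6,4)@(13, 9): e=[64,105,1] → █
    (7,4)@(15, 9): e=[60,125,-15] → ·
    (1,5)@(3, 11): e=[48,15,107] → █
    (7,5)@(15, 11): e=[24,135,11] → █
    (4,6)@(9, 13): e=[0,85,85] → ·  [on edge]
  covered (21 px):
    · · · · · · · · · ·
    · · · · · · · · · ·
    · · █ · · · · · · ·
    · · █ █ █ · · · · ·
    · █ █ █ █ █ █ · · ·
    · █ █ █ █ █ █ █ · ·
    █ █ █ █ · · · · · ·
    · · · · · · · · · ·
    · · · · · · · · · ·
T3:
  2·area = 4  (B↔C swapped to make it positive)
  edge (6, 4)→(4, 14): d=(-2,10) right/bottom  bias=-1
  edge (4, 14)→(6, 2): d=(2,-12) top-left  bias=+0
  edge (6, 2)→(6, 4): d=(0,2) right/bottom  bias=-1
    (2,4)@(5, 9): e=[0,2,2] → ·  [on edge]
  covered (0 px):
    · · · · · · · · · ·
    · · · · · · · · · ·
    · · · · · · · · · ·
    · · · · · · · · · ·
    · · · · · · · · · ·
    · · · · · · · · · ·
    · · · · · · · · · ·
    · · · · · · · · · ·
    · · · · · · · · · ·
T4:
  2·area = 100  (B↔C swapped to make it positive)
  edge (20, 12)→(8, 14): d=(-12,2) right/bottom  bias=-1
  edge (8, 14)→(12, 5): d=(4,-9) top-left  bias=+0
  edge (12, 5)→(20, 12): d=(8,7) right/bottom  bias=-1
    (6,3)@(13, 7): e=[74,17,9] → █
    (7,3)@(15, 7): e=[70,35,-5] → ·
    (5,4)@(11, 9): e=[54,7,39] → █
    (7,4)@(15, 9): e=[46,43,11] → █
    (8,4)@(17, 9): e=[42,61,-3] → ·
    (5,5)@(11, 11): e=[30,15,55] → █
    (8,5)@(17, 11): e=[18,69,13] → █
    (9,5)@(19, 11): e=[14,87,-1] → ·
    (4,6)@(9, 13): e=[10,5,85] → █
    (7,6)@(15, 13): e=[-2,59,43] → ·
    (8,6)@(17, 13): e=[-6,77,29] → ·
    (4,7)@(9, 15): e=[-14,13,101] → ·
  covered (11 px):
    · · · · · · · · · ·
    · · · · · · · · · ·
    · · · · · · · · · ·
    · · · · · · █ · · ·
    · · · · · █ █ █ · ·
    · · · · · █ █ █ █ ·
    · · · · █ █ █ · · ·
    · · · · · · · · · ·
    · · · · · · · · · ·

Z-buffer (winner per pixel, '.' = empty):
  . . . . . . . . . .
  . . . 0 . . . . . .
  . . 2 . . . . . . .
  . . 2 2 2 . 4 . . .
  . 2 2 2 2 4 4 4 . .
  . 2 2 2 2 4 4 4 4 .
  2 2 1 2 4 4 4 . . .
  . . . 1 1 1 . . . .
  . . . . . . . . . .

Final: -1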